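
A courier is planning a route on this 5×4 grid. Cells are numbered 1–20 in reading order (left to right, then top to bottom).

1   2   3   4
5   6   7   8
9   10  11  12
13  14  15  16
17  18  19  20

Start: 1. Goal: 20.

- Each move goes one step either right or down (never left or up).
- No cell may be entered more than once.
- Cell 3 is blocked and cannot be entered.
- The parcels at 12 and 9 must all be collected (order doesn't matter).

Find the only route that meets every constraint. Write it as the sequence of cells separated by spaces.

1 5 9 10 11 12 16 20

Moves only go right or down, so the column and row indices never decrease.
Route from 1: down 2 to 9, right 3 to 12, down 2 to 20 — 7 moves in all.
Check: all required cells visited.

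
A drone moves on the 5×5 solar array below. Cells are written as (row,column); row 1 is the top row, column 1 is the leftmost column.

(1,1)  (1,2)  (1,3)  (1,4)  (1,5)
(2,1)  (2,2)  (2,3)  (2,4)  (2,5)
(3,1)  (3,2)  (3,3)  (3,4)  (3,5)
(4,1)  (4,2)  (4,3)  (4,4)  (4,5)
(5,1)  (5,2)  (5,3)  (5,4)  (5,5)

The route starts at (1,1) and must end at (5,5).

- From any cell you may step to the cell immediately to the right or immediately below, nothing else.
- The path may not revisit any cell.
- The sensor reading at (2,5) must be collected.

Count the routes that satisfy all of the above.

5

A right/down-only route from (1,1) to (5,5) makes exactly 4 down-moves and 4 right-moves in some order.
With no other constraints that would be C(8,4) = 70 routes.
Split at (2,5) and multiply the segment counts: (1,1)→(2,5): 5; (2,5)→(5,5): 1; product = 5.
That gives 5 routes.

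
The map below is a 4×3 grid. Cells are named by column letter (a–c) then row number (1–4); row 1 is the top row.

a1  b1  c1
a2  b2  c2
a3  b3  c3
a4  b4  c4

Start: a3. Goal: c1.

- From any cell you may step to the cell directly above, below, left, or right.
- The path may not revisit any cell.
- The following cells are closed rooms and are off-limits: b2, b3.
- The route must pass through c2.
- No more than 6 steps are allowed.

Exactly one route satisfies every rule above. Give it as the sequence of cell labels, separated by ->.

a3 -> a4 -> b4 -> c4 -> c3 -> c2 -> c1

The budget equals the shortest possible length, so every move has to be on a shortest route through the required cells.
Route from a3: down to a4, 2× right (reaching c4), 3× up (reaching c1) — 6 moves in all.
Check: all required cells visited; 6 ≤ 6 moves.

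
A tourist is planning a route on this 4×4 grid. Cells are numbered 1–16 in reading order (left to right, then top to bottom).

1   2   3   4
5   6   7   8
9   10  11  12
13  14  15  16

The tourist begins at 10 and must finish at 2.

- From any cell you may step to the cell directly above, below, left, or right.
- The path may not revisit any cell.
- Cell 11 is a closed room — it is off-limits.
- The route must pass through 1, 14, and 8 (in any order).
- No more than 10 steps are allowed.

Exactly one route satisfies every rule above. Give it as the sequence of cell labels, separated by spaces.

Any route must reach 1, 14, and 8 and still end at 2 within 10 moves, so the order of the required stops is forced.
Route from 10: down 1 to 14, right 2 to 16, up 2 to 8, left 3 to 5, up 1 to 1, right 1 to 2 — 10 moves in all.
Check: all required cells visited; 10 ≤ 10 moves.

10 14 15 16 12 8 7 6 5 1 2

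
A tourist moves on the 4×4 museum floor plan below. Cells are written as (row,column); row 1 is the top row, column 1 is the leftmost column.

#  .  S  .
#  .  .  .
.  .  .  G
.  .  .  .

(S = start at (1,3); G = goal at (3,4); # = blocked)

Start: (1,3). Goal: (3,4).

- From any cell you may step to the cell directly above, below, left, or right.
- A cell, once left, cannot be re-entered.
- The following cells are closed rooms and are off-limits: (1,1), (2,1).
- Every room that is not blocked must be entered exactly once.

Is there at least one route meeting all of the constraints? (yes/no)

Exhausting the options from (1,3), every branch either dead-ends against blocked cells, would have to re-enter a cell already used, or reaches the goal with a constraint still unmet.

no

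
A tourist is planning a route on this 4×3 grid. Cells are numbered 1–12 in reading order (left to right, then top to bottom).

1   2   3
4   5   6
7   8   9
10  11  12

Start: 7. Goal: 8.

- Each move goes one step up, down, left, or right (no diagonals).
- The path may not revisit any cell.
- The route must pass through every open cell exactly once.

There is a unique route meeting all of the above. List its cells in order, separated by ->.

7 -> 10 -> 11 -> 12 -> 9 -> 6 -> 3 -> 2 -> 1 -> 4 -> 5 -> 8

Need to visit all 12 open cells exactly once, starting at 7 and ending at 8.
Cell 3 has only two open neighbours (6 and 2), so the path must pass straight through it: one of those is the cell it's entered from and the other is where it exits.
Route from 7: down 1 to 10, right 2 to 12, up 3 to 3, left 2 to 1, down 1 to 4, right 1 to 5, down 1 to 8 — 11 moves in all.
Check: all 12 open cells covered.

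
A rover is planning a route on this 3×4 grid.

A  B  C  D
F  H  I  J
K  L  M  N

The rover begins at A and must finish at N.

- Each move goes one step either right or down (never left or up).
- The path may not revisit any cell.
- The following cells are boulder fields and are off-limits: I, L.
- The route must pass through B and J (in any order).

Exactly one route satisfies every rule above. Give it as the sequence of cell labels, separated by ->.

Moves only go right or down, so the column and row indices never decrease.
Route from A: right 3 to D, down 2 to N — 5 moves in all.
Check: all required cells visited.

A -> B -> C -> D -> J -> N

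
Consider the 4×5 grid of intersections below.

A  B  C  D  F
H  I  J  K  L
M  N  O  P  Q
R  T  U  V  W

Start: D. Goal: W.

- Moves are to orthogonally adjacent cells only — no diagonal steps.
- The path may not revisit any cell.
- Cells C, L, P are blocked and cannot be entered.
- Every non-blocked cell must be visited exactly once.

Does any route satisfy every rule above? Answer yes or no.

Cell F has only one open neighbour but is neither the start nor the goal, so a Hamiltonian route would have to both enter and leave it through the same neighbour — impossible without revisiting.

no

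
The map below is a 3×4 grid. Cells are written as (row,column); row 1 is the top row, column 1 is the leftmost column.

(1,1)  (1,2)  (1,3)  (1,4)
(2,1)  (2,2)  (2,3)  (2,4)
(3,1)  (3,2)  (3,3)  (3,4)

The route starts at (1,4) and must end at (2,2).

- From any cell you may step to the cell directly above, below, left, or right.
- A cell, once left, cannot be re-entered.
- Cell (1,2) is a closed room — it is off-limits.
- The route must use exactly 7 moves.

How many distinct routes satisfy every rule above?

4

Need simple routes of exactly 7 moves from (1,4) to (2,2) (Manhattan distance 3, so 2 moves are spent on a detour and 2 undoing it).
Enumerating: (1,4) (2,4) (3,4) (3,3) (3,2) (3,1) (2,1) (2,2) | (1,4) (2,4) (2,3) (3,3) (3,2) (3,1) (2,1) (2,2) | (1,4) (1,3) (2,3) (3,3) (3,2) (3,1) (2,1) (2,2) | (1,4) (1,3) (2,3) (2,4) (3,4) (3,3) (3,2) (2,2).
That gives 4 routes.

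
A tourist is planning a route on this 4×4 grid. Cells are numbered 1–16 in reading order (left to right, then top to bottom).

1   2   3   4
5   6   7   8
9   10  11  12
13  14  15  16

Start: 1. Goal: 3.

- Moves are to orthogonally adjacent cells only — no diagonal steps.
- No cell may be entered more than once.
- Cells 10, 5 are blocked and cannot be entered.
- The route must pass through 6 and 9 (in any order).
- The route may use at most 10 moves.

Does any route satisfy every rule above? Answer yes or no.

9 must be visited but has only one open neighbour (13), and it is neither the start nor the goal — the route would have to enter and leave through 13, re-entering it.

no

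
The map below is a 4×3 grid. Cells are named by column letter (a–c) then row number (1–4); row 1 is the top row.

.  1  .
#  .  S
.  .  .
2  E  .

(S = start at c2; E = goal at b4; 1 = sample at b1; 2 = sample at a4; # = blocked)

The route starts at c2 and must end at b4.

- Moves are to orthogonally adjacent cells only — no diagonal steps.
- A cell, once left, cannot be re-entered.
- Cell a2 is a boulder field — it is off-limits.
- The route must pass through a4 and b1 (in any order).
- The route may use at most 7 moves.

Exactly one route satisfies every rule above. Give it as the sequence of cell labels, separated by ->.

c2 -> c1 -> b1 -> b2 -> b3 -> a3 -> a4 -> b4

The 7-move cap with required stops at a4, b1 leaves no slack for detours.
Route from c2: up 1 to c1, left 1 to b1, down 2 to b3, left 1 to a3, down 1 to a4, right 1 to b4 — 7 moves in all.
Check: all required cells visited; 7 ≤ 7 moves.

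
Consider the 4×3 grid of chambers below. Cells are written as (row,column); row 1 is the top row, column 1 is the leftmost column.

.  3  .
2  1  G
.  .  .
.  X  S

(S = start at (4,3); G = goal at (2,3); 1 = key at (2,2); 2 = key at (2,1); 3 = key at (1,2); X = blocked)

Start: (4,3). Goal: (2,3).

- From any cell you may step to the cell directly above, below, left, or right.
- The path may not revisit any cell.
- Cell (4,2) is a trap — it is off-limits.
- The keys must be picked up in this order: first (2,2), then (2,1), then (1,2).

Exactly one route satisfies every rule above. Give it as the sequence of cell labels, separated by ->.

(4,3) -> (3,3) -> (3,2) -> (2,2) -> (2,1) -> (1,1) -> (1,2) -> (1,3) -> (2,3)

The waypoints must appear in the order (2,2), (2,1), (1,2), with no cell reused.
Route from (4,3): up to (3,3), left to (3,2), up to (2,2), left to (2,1), up to (1,1), 2× right (reaching (1,3)), down to (2,3) — 8 moves in all.
Check: order respected (1 at step 3, 2 at step 4, 3 at step 6).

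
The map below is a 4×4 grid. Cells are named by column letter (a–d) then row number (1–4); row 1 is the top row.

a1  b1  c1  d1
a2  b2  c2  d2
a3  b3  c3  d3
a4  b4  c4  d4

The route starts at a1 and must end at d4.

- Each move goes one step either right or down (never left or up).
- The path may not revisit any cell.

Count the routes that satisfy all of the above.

A right/down-only route from a1 to d4 makes exactly 3 down-moves and 3 right-moves in some order.
With no other constraints that would be C(6,3) = 20 routes.
That gives 20 routes.

20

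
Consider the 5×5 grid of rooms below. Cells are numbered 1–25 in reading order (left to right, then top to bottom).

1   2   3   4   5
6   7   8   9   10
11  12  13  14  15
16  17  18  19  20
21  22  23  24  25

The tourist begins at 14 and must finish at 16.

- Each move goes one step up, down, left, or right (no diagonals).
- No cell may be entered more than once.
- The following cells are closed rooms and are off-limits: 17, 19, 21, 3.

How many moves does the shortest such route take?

4

The Manhattan distance from 14 to 16 is |3−4| + |4−1| = 4, so at least 4 moves are needed.
A route of 4 moves achieves this: 14 → 13 → 12 → 11 → 16.
Since 4 matches the lower bound, it is optimal.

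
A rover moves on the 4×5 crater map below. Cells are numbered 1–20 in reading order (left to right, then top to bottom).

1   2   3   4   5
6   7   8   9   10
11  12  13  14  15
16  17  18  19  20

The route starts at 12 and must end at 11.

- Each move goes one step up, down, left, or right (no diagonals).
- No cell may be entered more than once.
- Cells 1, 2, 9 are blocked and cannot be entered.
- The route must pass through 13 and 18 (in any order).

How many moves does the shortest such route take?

5

Any route passes through 13 and 18 in some order between 12 and 11. Summing Manhattan distances along each leg and taking the cheapest ordering (12 → 13 → 18 → 11) gives a lower bound of 1 + 1 + 3 = 5 moves.
A route of 5 moves achieves this: 12 → 13 → 18 → 17 → 16 → 11.
Since 5 matches the lower bound, it is optimal.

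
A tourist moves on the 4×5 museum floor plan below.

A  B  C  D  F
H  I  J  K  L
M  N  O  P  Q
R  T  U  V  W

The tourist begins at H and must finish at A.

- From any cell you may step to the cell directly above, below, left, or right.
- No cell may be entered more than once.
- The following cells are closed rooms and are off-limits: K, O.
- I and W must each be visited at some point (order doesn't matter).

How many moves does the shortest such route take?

Any route passes through I and W in some order between H and A. Summing Manhattan distances along each leg and taking the cheapest ordering (H → W → I → A) gives a lower bound of 6 + 5 + 2 = 13 moves.
A route of 13 moves achieves this: H → I → N → T → U → V → W → Q → L → F → D → C → B → A.
Since 13 matches the lower bound, it is optimal.

13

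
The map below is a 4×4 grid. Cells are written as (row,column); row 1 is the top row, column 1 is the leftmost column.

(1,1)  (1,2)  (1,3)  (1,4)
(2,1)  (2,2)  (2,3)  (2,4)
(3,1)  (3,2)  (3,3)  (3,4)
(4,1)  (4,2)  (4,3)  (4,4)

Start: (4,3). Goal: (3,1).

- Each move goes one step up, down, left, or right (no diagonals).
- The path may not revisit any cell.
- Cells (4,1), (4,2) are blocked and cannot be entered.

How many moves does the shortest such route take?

The Manhattan distance from (4,3) to (3,1) is |4−3| + |3−1| = 3, so at least 3 moves are needed.
A route of 3 moves achieves this: (4,3) → (3,3) → (3,2) → (3,1).
Since 3 matches the lower bound, it is optimal.

3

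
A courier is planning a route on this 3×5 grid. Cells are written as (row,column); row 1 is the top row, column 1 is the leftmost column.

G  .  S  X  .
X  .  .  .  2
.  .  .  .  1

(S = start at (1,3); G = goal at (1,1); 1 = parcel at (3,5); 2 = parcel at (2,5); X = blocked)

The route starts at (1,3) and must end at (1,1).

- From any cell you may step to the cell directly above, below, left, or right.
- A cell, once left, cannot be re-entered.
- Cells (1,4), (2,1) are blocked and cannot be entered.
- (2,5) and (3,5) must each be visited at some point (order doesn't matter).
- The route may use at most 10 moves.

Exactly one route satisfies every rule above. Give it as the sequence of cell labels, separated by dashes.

The budget equals the shortest possible length, so every move has to be on a shortest route through the required cells.
Route from (1,3): down to (2,3), 2× right (reaching (2,5)), down to (3,5), 3× left (reaching (3,2)), 2× up (reaching (1,2)), left to (1,1) — 10 moves in all.
Check: all required cells visited; 10 ≤ 10 moves.

(1,3) - (2,3) - (2,4) - (2,5) - (3,5) - (3,4) - (3,3) - (3,2) - (2,2) - (1,2) - (1,1)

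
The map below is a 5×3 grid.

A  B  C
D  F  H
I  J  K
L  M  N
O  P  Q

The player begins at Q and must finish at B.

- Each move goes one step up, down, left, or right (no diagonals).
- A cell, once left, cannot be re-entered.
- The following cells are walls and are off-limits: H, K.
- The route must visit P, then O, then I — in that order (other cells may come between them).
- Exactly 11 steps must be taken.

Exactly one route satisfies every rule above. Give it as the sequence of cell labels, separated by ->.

The waypoints must appear in the order P, O, I, with no cell reused.
Route from Q: up to N, left to M, down to P, left to O, 2× up (reaching I), right to J, up to F, left to D, up to A, right to B — 11 moves in all.
Check: order respected (P at step 3, O at step 4, I at step 6); 11 moves as required.

Q -> N -> M -> P -> O -> L -> I -> J -> F -> D -> A -> B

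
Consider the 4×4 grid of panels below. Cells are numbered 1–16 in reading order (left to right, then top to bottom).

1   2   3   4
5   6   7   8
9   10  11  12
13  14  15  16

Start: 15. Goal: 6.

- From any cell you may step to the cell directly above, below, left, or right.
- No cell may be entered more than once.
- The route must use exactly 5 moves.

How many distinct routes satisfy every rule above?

10

Need simple routes of exactly 5 moves from 15 to 6 (Manhattan distance 3, so 1 moves are spent on a detour and 1 undoing it).
Branch systematically from the start, pruning whenever the remaining move budget drops below the Manhattan distance to 6 or differs from it in parity. Grouping the completions by first move — via 11: 3; via 14: 4; via 16: 3 — and summing: 3 + 4 + 3 = 10.
That gives 10 routes.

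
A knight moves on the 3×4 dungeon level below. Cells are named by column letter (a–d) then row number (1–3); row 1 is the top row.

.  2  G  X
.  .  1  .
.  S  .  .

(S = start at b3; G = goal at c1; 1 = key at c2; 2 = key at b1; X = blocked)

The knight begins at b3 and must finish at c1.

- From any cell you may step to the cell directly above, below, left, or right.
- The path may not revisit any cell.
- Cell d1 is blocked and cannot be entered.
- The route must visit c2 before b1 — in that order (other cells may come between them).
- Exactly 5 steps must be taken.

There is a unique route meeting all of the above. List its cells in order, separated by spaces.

The waypoints must appear in the order c2, b1, with no cell reused.
Route from b3: right to c3, up to c2, left to b2, up to b1, right to c1 — 5 moves in all.
Check: order respected (1 at step 2, 2 at step 4); 5 moves as required.

b3 c3 c2 b2 b1 c1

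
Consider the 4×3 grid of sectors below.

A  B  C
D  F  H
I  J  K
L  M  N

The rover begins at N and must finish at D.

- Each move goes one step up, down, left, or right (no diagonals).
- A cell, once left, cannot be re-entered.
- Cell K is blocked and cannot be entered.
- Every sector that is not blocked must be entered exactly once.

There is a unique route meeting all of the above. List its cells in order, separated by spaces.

N M L I J F H C B A D

Need to visit all 11 open cells exactly once, starting at N and ending at D.
Route from N: left 2 to L, up 1 to I, right 1 to J, up 1 to F, right 1 to H, up 1 to C, left 2 to A, down 1 to D — 10 moves in all.
Check: all 11 open cells covered.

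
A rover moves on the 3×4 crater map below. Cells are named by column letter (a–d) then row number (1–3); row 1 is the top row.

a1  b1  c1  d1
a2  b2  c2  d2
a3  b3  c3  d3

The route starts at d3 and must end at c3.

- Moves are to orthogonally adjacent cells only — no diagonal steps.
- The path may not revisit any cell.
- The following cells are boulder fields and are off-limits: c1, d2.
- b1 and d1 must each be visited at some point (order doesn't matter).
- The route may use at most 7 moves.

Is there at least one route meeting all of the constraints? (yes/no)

The blocked cells wall d1 off from d3 completely — no sequence of moves reaches it at all, so no route can satisfy the rules.

no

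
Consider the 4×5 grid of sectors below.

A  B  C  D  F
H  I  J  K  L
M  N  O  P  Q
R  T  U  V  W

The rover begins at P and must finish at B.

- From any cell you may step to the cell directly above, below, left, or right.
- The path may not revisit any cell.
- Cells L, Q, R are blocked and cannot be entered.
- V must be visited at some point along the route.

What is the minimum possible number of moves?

Any route passes through V somewhere between P and B. Summing Manhattan distances along the two legs (P → V → B) gives a lower bound of 1 + 5 = 6 moves.
A route of 6 moves achieves this: P → V → U → O → J → C → B.
Since 6 matches the lower bound, it is optimal.

6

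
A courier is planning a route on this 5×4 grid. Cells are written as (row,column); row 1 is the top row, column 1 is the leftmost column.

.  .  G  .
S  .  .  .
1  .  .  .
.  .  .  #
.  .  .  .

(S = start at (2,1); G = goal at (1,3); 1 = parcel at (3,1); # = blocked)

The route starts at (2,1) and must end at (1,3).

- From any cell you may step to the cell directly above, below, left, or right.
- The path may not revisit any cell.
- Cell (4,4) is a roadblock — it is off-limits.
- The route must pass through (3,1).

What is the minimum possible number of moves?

Any route passes through (3,1) somewhere between (2,1) and (1,3). Summing Manhattan distances along the two legs ((2,1) → (3,1) → (1,3)) gives a lower bound of 1 + 4 = 5 moves.
A route of 5 moves achieves this: (2,1) → (3,1) → (3,2) → (2,2) → (1,2) → (1,3).
Since 5 matches the lower bound, it is optimal.

5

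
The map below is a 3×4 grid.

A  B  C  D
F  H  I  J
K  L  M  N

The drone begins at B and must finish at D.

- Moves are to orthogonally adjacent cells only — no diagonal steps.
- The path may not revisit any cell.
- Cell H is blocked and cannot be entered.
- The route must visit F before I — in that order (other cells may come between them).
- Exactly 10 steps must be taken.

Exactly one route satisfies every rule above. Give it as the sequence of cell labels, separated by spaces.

The waypoints must appear in the order F, I, with no cell reused.
Route from B: left to A, 2× down (reaching K), 3× right (reaching N), up to J, left to I, up to C, right to D — 10 moves in all.
Check: order respected (F at step 2, I at step 8); 10 moves as required.

B A F K L M N J I C D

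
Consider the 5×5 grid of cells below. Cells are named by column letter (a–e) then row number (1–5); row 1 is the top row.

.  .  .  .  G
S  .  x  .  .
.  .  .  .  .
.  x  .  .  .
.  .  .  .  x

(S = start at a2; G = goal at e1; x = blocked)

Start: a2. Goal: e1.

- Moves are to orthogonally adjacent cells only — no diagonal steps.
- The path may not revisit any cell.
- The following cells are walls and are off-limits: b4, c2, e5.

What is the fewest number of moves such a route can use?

The Manhattan distance from a2 to e1 is |2−1| + |1−5| = 5, so at least 5 moves are needed.
A route of 5 moves achieves this: a2 → a1 → b1 → c1 → d1 → e1.
Since 5 matches the lower bound, it is optimal.

5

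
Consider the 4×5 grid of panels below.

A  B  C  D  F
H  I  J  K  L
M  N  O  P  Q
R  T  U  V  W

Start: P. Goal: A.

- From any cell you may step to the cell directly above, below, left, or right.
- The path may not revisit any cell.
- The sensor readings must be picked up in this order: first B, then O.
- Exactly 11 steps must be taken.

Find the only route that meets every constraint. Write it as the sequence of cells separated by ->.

P -> K -> D -> C -> B -> I -> J -> O -> N -> M -> H -> A

The waypoints must appear in the order B, O, with no cell reused.
Route from P: up 2 to D, left 2 to B, down 1 to I, right 1 to J, down 1 to O, left 2 to M, up 2 to A — 11 moves in all.
Check: order respected (B at step 4, O at step 7); 11 moves as required.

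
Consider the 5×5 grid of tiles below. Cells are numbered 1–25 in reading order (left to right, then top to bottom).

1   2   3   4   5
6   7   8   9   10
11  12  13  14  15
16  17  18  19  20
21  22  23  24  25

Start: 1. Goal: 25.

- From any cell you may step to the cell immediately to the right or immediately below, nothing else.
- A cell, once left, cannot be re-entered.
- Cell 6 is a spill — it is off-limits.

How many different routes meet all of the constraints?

A right/down-only route from 1 to 25 makes exactly 4 down-moves and 4 right-moves in some order.
With no other constraints that would be C(8,4) = 70 routes.
Subtract routes through each blocked cell (inclusion–exclusion for overlaps): − through 6: 35 → 35.
That gives 35 routes.

35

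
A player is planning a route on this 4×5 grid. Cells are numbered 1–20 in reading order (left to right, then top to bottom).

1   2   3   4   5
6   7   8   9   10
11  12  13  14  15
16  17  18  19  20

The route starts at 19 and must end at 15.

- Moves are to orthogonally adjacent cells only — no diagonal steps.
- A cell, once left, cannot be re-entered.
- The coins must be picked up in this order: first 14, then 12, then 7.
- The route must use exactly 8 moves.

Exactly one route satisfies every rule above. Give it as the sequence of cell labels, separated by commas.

19, 14, 13, 12, 7, 8, 9, 10, 15

The waypoints must appear in the order 14, 12, 7, with no cell reused.
Route from 19: up 1 to 14, left 2 to 12, up 1 to 7, right 3 to 10, down 1 to 15 — 8 moves in all.
Check: order respected (14 at step 1, 12 at step 3, 7 at step 4); 8 moves as required.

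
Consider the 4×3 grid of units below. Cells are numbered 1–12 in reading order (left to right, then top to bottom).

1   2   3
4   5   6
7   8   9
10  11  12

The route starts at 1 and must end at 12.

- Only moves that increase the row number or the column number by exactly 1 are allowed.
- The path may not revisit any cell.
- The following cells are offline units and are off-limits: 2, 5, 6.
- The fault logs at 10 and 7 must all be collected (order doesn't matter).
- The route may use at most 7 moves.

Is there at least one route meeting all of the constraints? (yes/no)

yes

One route that works: 1 → 4 → 7 → 10 → 11 → 12.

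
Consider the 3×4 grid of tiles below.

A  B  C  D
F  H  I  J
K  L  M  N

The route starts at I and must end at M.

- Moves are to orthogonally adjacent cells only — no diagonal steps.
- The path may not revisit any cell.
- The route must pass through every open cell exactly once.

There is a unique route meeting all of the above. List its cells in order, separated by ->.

Need to visit all 12 open cells exactly once, starting at I and ending at M.
Route from I: left to H, down to L, left to K, 2× up (reaching A), 3× right (reaching D), 2× down (reaching N), left to M — 11 moves in all.
Check: all 12 open cells covered.

I -> H -> L -> K -> F -> A -> B -> C -> D -> J -> N -> M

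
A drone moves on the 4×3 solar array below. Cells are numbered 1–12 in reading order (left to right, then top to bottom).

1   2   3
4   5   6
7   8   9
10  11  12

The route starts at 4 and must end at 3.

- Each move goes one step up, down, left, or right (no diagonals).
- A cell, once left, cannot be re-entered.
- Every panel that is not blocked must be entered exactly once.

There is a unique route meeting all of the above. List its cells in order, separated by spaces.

4 1 2 5 8 7 10 11 12 9 6 3

Need to visit all 12 open cells exactly once, starting at 4 and ending at 3.
Cell 12 has only two open neighbours (9 and 11), so the path must pass straight through it: one of those is the cell it's entered from and the other is where it exits.
Route from 4: up 1 to 1, right 1 to 2, down 2 to 8, left 1 to 7, down 1 to 10, right 2 to 12, up 3 to 3 — 11 moves in all.
Check: all 12 open cells covered.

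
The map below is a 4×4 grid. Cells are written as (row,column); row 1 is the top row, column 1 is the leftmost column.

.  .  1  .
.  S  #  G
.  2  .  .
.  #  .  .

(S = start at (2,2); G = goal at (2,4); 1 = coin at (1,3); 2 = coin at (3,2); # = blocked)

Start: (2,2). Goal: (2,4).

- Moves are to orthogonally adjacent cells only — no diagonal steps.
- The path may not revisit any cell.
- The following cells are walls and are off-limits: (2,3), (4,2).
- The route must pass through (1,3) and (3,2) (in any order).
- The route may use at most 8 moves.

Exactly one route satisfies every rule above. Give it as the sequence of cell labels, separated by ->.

Any route must reach (1,3) and (3,2) and still end at (2,4) within 8 moves, so the order of the required stops is forced.
Route from (2,2): down to (3,2), left to (3,1), 2× up (reaching (1,1)), 3× right (reaching (1,4)), down to (2,4) — 8 moves in all.
Check: all required cells visited; 8 ≤ 8 moves.

(2,2) -> (3,2) -> (3,1) -> (2,1) -> (1,1) -> (1,2) -> (1,3) -> (1,4) -> (2,4)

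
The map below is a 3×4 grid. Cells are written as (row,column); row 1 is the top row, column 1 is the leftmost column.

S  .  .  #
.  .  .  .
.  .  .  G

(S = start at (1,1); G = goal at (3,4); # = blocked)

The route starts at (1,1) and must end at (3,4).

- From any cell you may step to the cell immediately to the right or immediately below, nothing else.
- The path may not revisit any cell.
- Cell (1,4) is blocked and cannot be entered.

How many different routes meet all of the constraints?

A right/down-only route from (1,1) to (3,4) makes exactly 2 down-moves and 3 right-moves in some order.
With no other constraints that would be C(5,2) = 10 routes.
Subtract routes through each blocked cell (inclusion–exclusion for overlaps): − through (1,4): 1 → 9.
That gives 9 routes.

9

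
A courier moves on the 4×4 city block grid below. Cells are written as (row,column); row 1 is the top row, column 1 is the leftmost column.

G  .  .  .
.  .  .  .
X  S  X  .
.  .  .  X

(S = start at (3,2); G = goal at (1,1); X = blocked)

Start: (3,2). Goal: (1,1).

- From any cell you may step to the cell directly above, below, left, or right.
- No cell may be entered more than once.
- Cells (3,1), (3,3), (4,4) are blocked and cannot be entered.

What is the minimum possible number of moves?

The Manhattan distance from (3,2) to (1,1) is |3−1| + |2−1| = 3, so at least 3 moves are needed.
A route of 3 moves achieves this: (3,2) → (2,2) → (1,2) → (1,1).
Since 3 matches the lower bound, it is optimal.

3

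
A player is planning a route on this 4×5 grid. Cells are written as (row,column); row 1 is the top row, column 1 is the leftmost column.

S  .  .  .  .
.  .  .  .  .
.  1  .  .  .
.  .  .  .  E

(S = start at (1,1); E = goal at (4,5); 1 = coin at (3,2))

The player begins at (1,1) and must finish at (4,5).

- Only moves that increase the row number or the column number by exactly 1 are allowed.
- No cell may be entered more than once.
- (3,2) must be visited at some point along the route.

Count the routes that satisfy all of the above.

A right/down-only route from (1,1) to (4,5) makes exactly 3 down-moves and 4 right-moves in some order.
With no other constraints that would be C(7,3) = 35 routes.
Split at (3,2) and multiply the segment counts: (1,1)→(3,2): 3; (3,2)→(4,5): 4; product = 12.
That gives 12 routes.

12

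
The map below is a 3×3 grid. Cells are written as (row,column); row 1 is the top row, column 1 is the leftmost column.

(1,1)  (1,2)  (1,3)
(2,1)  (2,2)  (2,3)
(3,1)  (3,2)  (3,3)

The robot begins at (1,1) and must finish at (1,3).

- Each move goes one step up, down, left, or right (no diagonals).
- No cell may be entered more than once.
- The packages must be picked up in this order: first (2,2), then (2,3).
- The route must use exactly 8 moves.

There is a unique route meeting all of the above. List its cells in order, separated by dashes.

The waypoints must appear in the order (2,2), (2,3), with no cell reused.
Route from (1,1): right 1 to (1,2), down 1 to (2,2), left 1 to (2,1), down 1 to (3,1), right 2 to (3,3), up 2 to (1,3) — 8 moves in all.
Check: order respected ((2,2) at step 2, (2,3) at step 7); 8 moves as required.

(1,1) - (1,2) - (2,2) - (2,1) - (3,1) - (3,2) - (3,3) - (2,3) - (1,3)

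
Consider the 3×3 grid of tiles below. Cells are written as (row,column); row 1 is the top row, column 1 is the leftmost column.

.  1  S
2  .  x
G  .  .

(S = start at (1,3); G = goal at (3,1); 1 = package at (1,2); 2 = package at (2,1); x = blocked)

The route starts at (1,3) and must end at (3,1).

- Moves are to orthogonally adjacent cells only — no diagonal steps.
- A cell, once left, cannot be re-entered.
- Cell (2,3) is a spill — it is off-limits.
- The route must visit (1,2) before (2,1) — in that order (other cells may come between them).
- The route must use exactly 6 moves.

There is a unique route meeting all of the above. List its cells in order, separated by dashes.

(1,3) - (1,2) - (1,1) - (2,1) - (2,2) - (3,2) - (3,1)

The waypoints must appear in the order (1,2), (2,1), with no cell reused.
Route from (1,3): left 2 to (1,1), down 1 to (2,1), right 1 to (2,2), down 1 to (3,2), left 1 to (3,1) — 6 moves in all.
Check: order respected (1 at step 1, 2 at step 3); 6 moves as required.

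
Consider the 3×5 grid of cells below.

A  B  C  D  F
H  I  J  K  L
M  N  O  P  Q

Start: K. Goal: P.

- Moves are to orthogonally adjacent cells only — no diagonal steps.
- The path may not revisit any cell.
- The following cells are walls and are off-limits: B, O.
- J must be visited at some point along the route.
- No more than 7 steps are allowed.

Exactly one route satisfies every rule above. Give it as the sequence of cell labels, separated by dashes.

The budget equals the shortest possible length, so every move has to be on a shortest route through the required cells.
Route from K: left to J, up to C, 2× right (reaching F), 2× down (reaching Q), left to P — 7 moves in all.
Check: all required cells visited; 7 ≤ 7 moves.

K - J - C - D - F - L - Q - P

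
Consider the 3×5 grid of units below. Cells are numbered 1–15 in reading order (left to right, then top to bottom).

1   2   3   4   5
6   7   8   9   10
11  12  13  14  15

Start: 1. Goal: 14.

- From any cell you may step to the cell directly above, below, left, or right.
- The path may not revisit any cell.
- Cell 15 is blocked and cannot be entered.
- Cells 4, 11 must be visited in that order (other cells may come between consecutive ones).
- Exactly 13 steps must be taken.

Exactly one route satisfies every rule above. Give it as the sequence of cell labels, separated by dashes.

1 - 2 - 3 - 4 - 5 - 10 - 9 - 8 - 7 - 6 - 11 - 12 - 13 - 14

The waypoints must appear in the order 4, 11, with no cell reused.
Route from 1: right 4 to 5, down 1 to 10, left 4 to 6, down 1 to 11, right 3 to 14 — 13 moves in all.
Check: order respected (4 at step 3, 11 at step 10); 13 moves as required.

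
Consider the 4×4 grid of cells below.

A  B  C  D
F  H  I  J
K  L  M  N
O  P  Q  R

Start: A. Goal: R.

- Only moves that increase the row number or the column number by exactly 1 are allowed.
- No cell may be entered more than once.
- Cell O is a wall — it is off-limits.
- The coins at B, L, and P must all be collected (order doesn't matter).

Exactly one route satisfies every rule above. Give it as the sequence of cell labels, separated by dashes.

Moves only go right or down, so the column and row indices never decrease.
Route from A: right 1 to B, down 3 to P, right 2 to R — 6 moves in all.
Check: all required cells visited.

A - B - H - L - P - Q - R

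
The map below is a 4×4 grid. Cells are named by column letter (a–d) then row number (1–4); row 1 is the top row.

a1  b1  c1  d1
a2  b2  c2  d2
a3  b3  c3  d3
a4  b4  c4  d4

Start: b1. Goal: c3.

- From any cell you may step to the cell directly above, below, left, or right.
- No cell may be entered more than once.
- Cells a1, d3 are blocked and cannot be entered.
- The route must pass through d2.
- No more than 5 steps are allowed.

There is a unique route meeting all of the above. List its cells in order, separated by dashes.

The budget equals the shortest possible length, so every move has to be on a shortest route through the required cells.
Route from b1: 2× right (reaching d1), down to d2, left to c2, down to c3 — 5 moves in all.
Check: all required cells visited; 5 ≤ 5 moves.

b1 - c1 - d1 - d2 - c2 - c3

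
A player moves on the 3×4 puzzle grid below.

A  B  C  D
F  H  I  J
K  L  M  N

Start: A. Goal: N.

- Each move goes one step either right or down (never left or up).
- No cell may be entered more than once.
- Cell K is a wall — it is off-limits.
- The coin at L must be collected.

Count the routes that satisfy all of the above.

2

A right/down-only route from A to N makes exactly 2 down-moves and 3 right-moves in some order.
With no other constraints that would be C(5,2) = 10 routes.
Split at L and multiply the segment counts (each segment already excludes blocked cells): A→L: 2; L→N: 1; product = 2.
That gives 2 routes.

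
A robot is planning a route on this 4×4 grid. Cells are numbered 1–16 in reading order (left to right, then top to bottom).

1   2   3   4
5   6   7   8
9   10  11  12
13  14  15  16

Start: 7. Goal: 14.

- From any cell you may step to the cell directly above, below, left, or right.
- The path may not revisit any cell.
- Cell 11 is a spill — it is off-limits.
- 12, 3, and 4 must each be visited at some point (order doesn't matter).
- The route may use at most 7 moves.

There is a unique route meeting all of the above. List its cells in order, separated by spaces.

7 3 4 8 12 16 15 14

Any route must reach 12, 3, and 4 and still end at 14 within 7 moves, so the order of the required stops is forced.
Route from 7: up 1 to 3, right 1 to 4, down 3 to 16, left 2 to 14 — 7 moves in all.
Check: all required cells visited; 7 ≤ 7 moves.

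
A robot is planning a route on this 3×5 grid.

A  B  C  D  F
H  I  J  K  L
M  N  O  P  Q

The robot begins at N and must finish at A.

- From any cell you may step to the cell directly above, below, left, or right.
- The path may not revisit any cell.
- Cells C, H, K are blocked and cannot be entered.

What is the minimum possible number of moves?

3

The Manhattan distance from N to A is |3−1| + |2−1| = 3, so at least 3 moves are needed.
A route of 3 moves achieves this: N → I → B → A.
Since 3 matches the lower bound, it is optimal.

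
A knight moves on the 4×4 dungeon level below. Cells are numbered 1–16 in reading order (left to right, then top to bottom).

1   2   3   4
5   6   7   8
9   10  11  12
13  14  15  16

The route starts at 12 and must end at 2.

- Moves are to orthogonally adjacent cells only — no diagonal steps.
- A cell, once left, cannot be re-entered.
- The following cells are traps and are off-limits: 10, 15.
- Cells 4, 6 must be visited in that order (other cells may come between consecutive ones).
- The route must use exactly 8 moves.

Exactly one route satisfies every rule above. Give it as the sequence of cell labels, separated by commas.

12, 8, 4, 3, 7, 6, 5, 1, 2

The waypoints must appear in the order 4, 6, with no cell reused.
Route from 12: up 2 to 4, left 1 to 3, down 1 to 7, left 2 to 5, up 1 to 1, right 1 to 2 — 8 moves in all.
Check: order respected (4 at step 2, 6 at step 5); 8 moves as required.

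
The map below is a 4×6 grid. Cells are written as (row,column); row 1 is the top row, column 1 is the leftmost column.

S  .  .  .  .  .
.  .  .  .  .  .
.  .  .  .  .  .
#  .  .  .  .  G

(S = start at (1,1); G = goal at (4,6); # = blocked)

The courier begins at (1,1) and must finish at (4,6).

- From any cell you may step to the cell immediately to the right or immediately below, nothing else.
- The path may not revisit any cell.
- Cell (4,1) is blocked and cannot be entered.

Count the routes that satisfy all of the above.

55

A right/down-only route from (1,1) to (4,6) makes exactly 3 down-moves and 5 right-moves in some order.
With no other constraints that would be C(8,3) = 56 routes.
Subtract routes through each blocked cell (inclusion–exclusion for overlaps): − through (4,1): 1 → 55.
That gives 55 routes.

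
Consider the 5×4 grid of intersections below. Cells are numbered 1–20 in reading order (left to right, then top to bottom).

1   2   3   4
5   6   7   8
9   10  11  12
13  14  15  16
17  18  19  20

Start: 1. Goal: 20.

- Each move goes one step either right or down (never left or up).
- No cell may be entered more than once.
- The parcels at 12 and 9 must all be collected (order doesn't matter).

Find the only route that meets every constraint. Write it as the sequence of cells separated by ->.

1 -> 5 -> 9 -> 10 -> 11 -> 12 -> 16 -> 20

Moves only go right or down, so the column and row indices never decrease.
Route from 1: 2× down (reaching 9), 3× right (reaching 12), 2× down (reaching 20) — 7 moves in all.
Check: all required cells visited.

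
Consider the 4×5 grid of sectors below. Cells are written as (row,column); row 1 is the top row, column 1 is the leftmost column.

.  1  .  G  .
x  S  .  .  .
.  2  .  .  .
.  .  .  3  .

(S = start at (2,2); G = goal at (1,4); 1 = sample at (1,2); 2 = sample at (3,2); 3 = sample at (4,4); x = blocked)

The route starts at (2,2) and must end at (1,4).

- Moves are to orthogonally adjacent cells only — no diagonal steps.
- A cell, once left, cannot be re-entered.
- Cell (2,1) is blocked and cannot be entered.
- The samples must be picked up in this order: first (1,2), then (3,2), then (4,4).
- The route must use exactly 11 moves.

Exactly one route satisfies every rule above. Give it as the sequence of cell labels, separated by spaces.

The waypoints must appear in the order (1,2), (3,2), (4,4), with no cell reused.
Route from (2,2): up 1 to (1,2), right 1 to (1,3), down 2 to (3,3), left 1 to (3,2), down 1 to (4,2), right 2 to (4,4), up 3 to (1,4) — 11 moves in all.
Check: order respected (1 at step 1, 2 at step 5, 3 at step 8); 11 moves as required.

(2,2) (1,2) (1,3) (2,3) (3,3) (3,2) (4,2) (4,3) (4,4) (3,4) (2,4) (1,4)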